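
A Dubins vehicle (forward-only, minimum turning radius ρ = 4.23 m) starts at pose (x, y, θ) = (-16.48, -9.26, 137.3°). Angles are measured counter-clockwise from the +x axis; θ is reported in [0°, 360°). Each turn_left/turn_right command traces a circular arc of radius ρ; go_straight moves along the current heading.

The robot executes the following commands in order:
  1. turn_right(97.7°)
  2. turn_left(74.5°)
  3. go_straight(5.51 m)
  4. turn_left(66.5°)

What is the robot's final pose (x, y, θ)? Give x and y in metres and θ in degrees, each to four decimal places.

set_pose: (x, y, θ) = (-16.4800, -9.2600, 137.3000°), ρ = 4.23
turn_right(97.7°): centre at ρ to the right, rotate −97.7° → (-16.3077, -2.8920, 39.6000°)
turn_left(74.5°): centre at ρ to the left, rotate +74.5° → (-15.1427, 2.0945, 114.1000°)
go_straight(5.51): x += 5.51·cos θ, y += 5.51·sin θ → (-17.3926, 7.1242, 114.1000°)
turn_left(66.5°): centre at ρ to the left, rotate +66.5° → (-21.2982, 9.6267, 180.6000°)

(-21.2982, 9.6267, 180.6000°)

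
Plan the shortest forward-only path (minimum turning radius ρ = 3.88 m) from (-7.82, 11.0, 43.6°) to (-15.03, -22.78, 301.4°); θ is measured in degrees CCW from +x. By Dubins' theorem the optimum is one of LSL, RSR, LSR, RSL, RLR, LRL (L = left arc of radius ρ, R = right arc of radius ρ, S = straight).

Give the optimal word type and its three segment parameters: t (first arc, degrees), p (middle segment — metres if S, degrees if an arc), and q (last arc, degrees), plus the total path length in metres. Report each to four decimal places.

RSL: t = 161.5477°, p = 28.6536 m, q = 59.3477°, L = 43.6123 m

Let ψ = atan2(Δy, Δx) = atan2(-33.78, -7.21) = -102.0484° be the start→goal bearing.
Normalize: d = |goal − start| / ρ = 34.540882/3.88 = 8.902289, α = (θ_start − ψ) mod 360° = 145.6484° = 2.542044 rad, β = (θ_goal − ψ) mod 360° = 43.4484° = 0.758318 rad.
Common terms: sin α = 0.564270, cos α = -0.825591, sin β = 0.687701, cos β = 0.725994, cos(α−β) = -0.211325, d² = 79.250751. Work in radians in the unit-radius frame; every candidate has L = ρ·(t + p + q).
LSL: p² = 2 + d² − 2cos(α−β) + 2d(sin α − sin β) = 79.475752; p = √p² = 8.914917; φ = atan2(cos β − cos α, d + sin α − sin β) = 0.174934 rad; t = (φ − α) mod 2π = 3.916075 rad, q = (β − φ) mod 2π = 0.583383 rad → L = 3.88·(3.916075 + 8.914917 + 0.583383) = 3.88·13.414376 = 52.047780 m
RSR: p² = 2 + d² − 2cos(α−β) + 2d(sin β − sin α) = 83.871049; p = √p² = 9.158114; φ = atan2(cos α − cos β, d − sin α + sin β) = -0.170243 rad; t = (α − φ) mod 2π = 2.712287 rad, q = (φ − β) mod 2π = 5.354624 rad → L = 3.88·(2.712287 + 9.158114 + 5.354624) = 3.88·17.225026 = 66.833099 m
LSR: p² = d² − 2 + 2cos(α−β) + 2d(sin α + sin β) = 99.118913; p = √p² = 9.955848; φ = atan2(−cos α − cos β, d + sin α + sin β) − atan2(−2, p) = 0.208056 rad; t = (φ − α) mod 2π = 3.949197 rad, q = (φ − β) mod 2π = 5.732924 rad → L = 3.88·(3.949197 + 9.955848 + 5.732924) = 3.88·19.637969 = 76.195320 m
RSL: p² = d² − 2 + 2cos(α−β) − 2d(sin α + sin β) = 54.537289; p = √p² = 7.384937; φ = atan2(cos α + cos β, d − sin α − sin β) − atan2(2, p) = -0.277495 rad; t = (α − φ) mod 2π = 2.819540 rad, q = (β − φ) mod 2π = 1.035813 rad → L = 3.88·(2.819540 + 7.384937 + 1.035813) = 3.88·11.240290 = 43.612324 m
RLR: c = (6 − d² + 2cos(α−β) + 2d(sin α − sin β))/8 = -9.483881, |c| > 1 → infeasible
LRL: c = (6 − d² + 2cos(α−β) − 2d(sin α − sin β))/8 = -8.934469, |c| > 1 → infeasible
Shortest: RSL with L = 43.612324 m ≈ 43.6123 m
Convert RSL to answer units (arcs ×180/π): t = 2.819540·180/π = 161.5477°, p = ρ·p = 3.88·7.384937 = 28.6536 m, q = 1.035813·180/π = 59.3477°, L = 43.6123 m.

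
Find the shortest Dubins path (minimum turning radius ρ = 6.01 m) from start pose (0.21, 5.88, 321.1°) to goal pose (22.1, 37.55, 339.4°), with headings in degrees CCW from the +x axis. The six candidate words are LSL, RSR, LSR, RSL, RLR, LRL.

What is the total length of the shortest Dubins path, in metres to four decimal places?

Let ψ = atan2(Δy, Δx) = atan2(31.67, 21.89) = 55.3481° be the start→goal bearing.
Normalize: d = |goal − start| / ρ = 38.498844/6.01 = 6.405798, α = (θ_start − ψ) mod 360° = 265.7519° = 4.638245 rad, β = (θ_goal − ψ) mod 360° = 284.0519° = 4.957640 rad.
Common terms: sin α = -0.997253, cos α = -0.074076, sin β = -0.970076, cos β = 0.242800, cos(α−β) = 0.949425, d² = 41.034244. Work in radians in the unit-radius frame; every candidate has L = ρ·(t + p + q).
LSL: p² = 2 + d² − 2cos(α−β) + 2d(sin α − sin β) = 40.787223; p = √p² = 6.386487; φ = atan2(cos β − cos α, d + sin α − sin β) = 0.049637 rad; t = (φ − α) mod 2π = 1.694577 rad, q = (β − φ) mod 2π = 4.908003 rad → L = 6.01·(1.694577 + 6.386487 + 4.908003) = 6.01·12.989068 = 78.064299 m
RSR: p² = 2 + d² − 2cos(α−β) + 2d(sin β − sin α) = 41.483564; p = √p² = 6.440774; φ = atan2(cos α − cos β, d − sin α + sin β) = -0.049218 rad; t = (α − φ) mod 2π = 4.687463 rad, q = (φ − β) mod 2π = 1.276327 rad → L = 6.01·(4.687463 + 6.440774 + 1.276327) = 6.01·12.404564 = 74.551427 m
LSR: p² = d² − 2 + 2cos(α−β) + 2d(sin α + sin β) = 15.728472; p = √p² = 3.965914; φ = atan2(−cos α − cos β, d + sin α + sin β) − atan2(−2, p) = 0.429084 rad; t = (φ − α) mod 2π = 2.074024 rad, q = (φ − β) mod 2π = 1.754629 rad → L = 6.01·(2.074024 + 3.965914 + 1.754629) = 6.01·7.794567 = 46.845349 m
RSL: p² = d² − 2 + 2cos(α−β) − 2d(sin α + sin β) = 66.137718; p = √p² = 8.132510; φ = atan2(cos α + cos β, d − sin α − sin β) − atan2(2, p) = -0.220993 rad; t = (α − φ) mod 2π = 4.859238 rad, q = (β − φ) mod 2π = 5.178633 rad → L = 6.01·(4.859238 + 8.132510 + 5.178633) = 6.01·18.170381 = 109.203992 m
RLR: c = (6 − d² + 2cos(α−β) + 2d(sin α − sin β))/8 = -4.185445, |c| > 1 → infeasible
LRL: c = (6 − d² + 2cos(α−β) − 2d(sin α − sin β))/8 = -4.098403, |c| > 1 → infeasible
Shortest: LSR with L = 46.845349 m ≈ 46.8453 m

46.8453 m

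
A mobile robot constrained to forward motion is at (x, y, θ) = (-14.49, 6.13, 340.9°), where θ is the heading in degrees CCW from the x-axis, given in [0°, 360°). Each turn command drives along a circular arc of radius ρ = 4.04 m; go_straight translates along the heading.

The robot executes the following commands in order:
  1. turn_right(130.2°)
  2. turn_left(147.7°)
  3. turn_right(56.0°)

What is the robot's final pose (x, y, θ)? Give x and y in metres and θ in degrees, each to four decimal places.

set_pose: (x, y, θ) = (-14.4900, 6.1300, 340.9000°), ρ = 4.04
turn_right(130.2°): centre at ρ to the right, rotate −130.2° → (-13.7494, -1.1614, 210.7000°)
turn_left(147.7°): centre at ρ to the left, rotate +147.7° → (-11.7996, -8.6736, 358.4000°)
turn_right(56.0°): centre at ρ to the right, rotate −56.0° → (-8.5013, -10.5473, 302.4000°)

(-8.5013, -10.5473, 302.4000°)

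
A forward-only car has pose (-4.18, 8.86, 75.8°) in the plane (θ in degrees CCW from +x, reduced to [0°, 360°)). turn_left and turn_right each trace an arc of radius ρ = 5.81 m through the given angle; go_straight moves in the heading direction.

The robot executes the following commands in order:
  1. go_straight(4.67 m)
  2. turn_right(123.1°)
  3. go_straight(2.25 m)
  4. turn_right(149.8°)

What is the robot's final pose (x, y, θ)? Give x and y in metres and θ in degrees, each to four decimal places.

set_pose: (x, y, θ) = (-4.1800, 8.8600, 75.8000°), ρ = 5.81
go_straight(4.67): x += 4.67·cos θ, y += 4.67·sin θ → (-3.0344, 13.3873, 75.8000°)
turn_right(123.1°): centre at ρ to the right, rotate −123.1° → (6.8679, 15.9022, -47.3000° ≡ 312.7000°)
go_straight(2.25): x += 2.25·cos θ, y += 2.25·sin θ → (8.3938, 14.2486, 312.7000°)
turn_right(149.8°): centre at ρ to the right, rotate −149.8° → (2.4155, 4.7554, 162.9000°)

(2.4155, 4.7554, 162.9000°)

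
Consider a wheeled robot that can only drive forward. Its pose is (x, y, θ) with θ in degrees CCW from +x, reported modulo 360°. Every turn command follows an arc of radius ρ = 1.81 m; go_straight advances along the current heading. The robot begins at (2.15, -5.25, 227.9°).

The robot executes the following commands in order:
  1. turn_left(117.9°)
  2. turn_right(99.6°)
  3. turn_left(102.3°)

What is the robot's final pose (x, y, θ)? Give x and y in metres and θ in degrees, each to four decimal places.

(5.5563, -13.2074, 348.5000°)

set_pose: (x, y, θ) = (2.1500, -5.2500, 227.9000°), ρ = 1.81
turn_left(117.9°): centre at ρ to the left, rotate +117.9° → (3.0490, -8.2182, 345.8000°)
turn_right(99.6°): centre at ρ to the right, rotate −99.6° → (4.2610, -10.7033, 246.2000°)
turn_left(102.3°): centre at ρ to the left, rotate +102.3° → (5.5563, -13.2074, 348.5000°)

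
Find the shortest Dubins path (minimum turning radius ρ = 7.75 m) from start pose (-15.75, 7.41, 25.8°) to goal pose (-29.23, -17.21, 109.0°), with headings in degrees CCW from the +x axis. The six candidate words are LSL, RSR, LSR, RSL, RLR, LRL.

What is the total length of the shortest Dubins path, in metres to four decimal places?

55.3105 m

Let ψ = atan2(Δy, Δx) = atan2(-24.62, -13.48) = -118.7017° be the start→goal bearing.
Normalize: d = |goal − start| / ρ = 28.068751/7.75 = 3.621774, α = (θ_start − ψ) mod 360° = 144.5017° = 2.522030 rad, β = (θ_goal − ψ) mod 360° = 227.7017° = 3.974144 rad.
Common terms: sin α = 0.580679, cos α = -0.814133, sin β = -0.739651, cos β = -0.672991, cos(α−β) = 0.118404, d² = 13.117250. Work in radians in the unit-radius frame; every candidate has L = ρ·(t + p + q).
LSL: p² = 2 + d² − 2cos(α−β) + 2d(sin α − sin β) = 24.444315; p = √p² = 4.944119; φ = atan2(cos β − cos α, d + sin α − sin β) = 0.028551 rad; t = (φ − α) mod 2π = 3.789706 rad, q = (β − φ) mod 2π = 3.945593 rad → L = 7.75·(3.789706 + 4.944119 + 3.945593) = 7.75·12.679419 = 98.265494 m
RSR: p² = 2 + d² − 2cos(α−β) + 2d(sin β − sin α) = 5.316568; p = √p² = 2.305768; φ = atan2(cos α − cos β, d − sin α + sin β) = -0.061251 rad; t = (α − φ) mod 2π = 2.583281 rad, q = (φ − β) mod 2π = 2.247790 rad → L = 7.75·(2.583281 + 2.305768 + 2.247790) = 7.75·7.136840 = 55.310508 m
LSR: p² = d² − 2 + 2cos(α−β) + 2d(sin α + sin β) = 10.202536; p = √p² = 3.194141; φ = atan2(−cos α − cos β, d + sin α + sin β) − atan2(−2, p) = 0.965063 rad; t = (φ − α) mod 2π = 4.726218 rad, q = (φ − β) mod 2π = 3.274104 rad → L = 7.75·(4.726218 + 3.194141 + 3.274104) = 7.75·11.194462 = 86.757084 m
RSL: p² = d² − 2 + 2cos(α−β) − 2d(sin α + sin β) = 12.505579; p = √p² = 3.536323; φ = atan2(cos α + cos β, d − sin α − sin β) − atan2(2, p) = -0.889463 rad; t = (α − φ) mod 2π = 3.411494 rad, q = (β − φ) mod 2π = 4.863607 rad → L = 7.75·(3.411494 + 3.536323 + 4.863607) = 7.75·11.811424 = 91.538534 m
RLR: c = (6 − d² + 2cos(α−β) + 2d(sin α − sin β))/8 = 0.335429; p = 2π − arccos c = 5.054450 rad; φ = atan2(cos α − cos β, d − sin α + sin β) = -0.061251 rad; t = (α − φ + p/2) mod 2π = 5.110506 rad, q = (α − β − t + p) mod 2π = 4.775015 rad → L = 7.75·(5.110506 + 5.054450 + 4.775015) = 7.75·14.939971 = 115.784772 m
LRL: c = (6 − d² + 2cos(α−β) − 2d(sin α − sin β))/8 = -2.055539, |c| > 1 → infeasible
Shortest: RSR with L = 55.310508 m ≈ 55.3105 m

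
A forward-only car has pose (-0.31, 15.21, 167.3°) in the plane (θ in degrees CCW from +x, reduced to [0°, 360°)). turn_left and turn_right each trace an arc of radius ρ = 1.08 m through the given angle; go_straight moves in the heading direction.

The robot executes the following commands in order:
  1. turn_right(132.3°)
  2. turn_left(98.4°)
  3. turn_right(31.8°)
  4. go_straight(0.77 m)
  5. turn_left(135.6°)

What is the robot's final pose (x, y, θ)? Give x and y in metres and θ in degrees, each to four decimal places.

(-2.9206, 20.4220, 237.2000°)

set_pose: (x, y, θ) = (-0.3100, 15.2100, 167.3000°), ρ = 1.08
turn_right(132.3°): centre at ρ to the right, rotate −132.3° → (-0.6920, 17.1483, 35.0000°)
turn_left(98.4°): centre at ρ to the left, rotate +98.4° → (-0.5268, 18.7750, 133.4000°)
turn_right(31.8°): centre at ρ to the right, rotate −31.8° → (-0.8000, 19.2999, 101.6000°)
go_straight(0.77): x += 0.77·cos θ, y += 0.77·sin θ → (-0.9549, 20.0542, 101.6000°)
turn_left(135.6°): centre at ρ to the left, rotate +135.6° → (-2.9206, 20.4220, 237.2000°)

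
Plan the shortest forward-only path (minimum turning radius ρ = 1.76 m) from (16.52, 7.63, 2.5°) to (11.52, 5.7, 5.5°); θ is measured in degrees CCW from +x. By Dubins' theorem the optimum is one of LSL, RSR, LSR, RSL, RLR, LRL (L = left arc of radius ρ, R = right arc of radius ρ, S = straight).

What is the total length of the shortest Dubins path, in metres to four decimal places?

Let ψ = atan2(Δy, Δx) = atan2(-1.93, -5.00) = -158.8934° be the start→goal bearing.
Normalize: d = |goal − start| / ρ = 5.359562/1.76 = 3.045205, α = (θ_start − ψ) mod 360° = 161.3934° = 2.816846 rad, β = (θ_goal − ψ) mod 360° = 164.3934° = 2.869206 rad.
Common terms: sin α = 0.319068, cos α = -0.947732, sin β = 0.269031, cos β = -0.963132, cos(α−β) = 0.998630, d² = 9.273276. Work in radians in the unit-radius frame; every candidate has L = ρ·(t + p + q).
LSL: p² = 2 + d² − 2cos(α−β) + 2d(sin α − sin β) = 9.580767; p = √p² = 3.095281; φ = atan2(cos β − cos α, d + sin α − sin β) = -0.004975 rad; t = (φ − α) mod 2π = 3.461364 rad, q = (β − φ) mod 2π = 2.874182 rad → L = 1.76·(3.461364 + 3.095281 + 2.874182) = 1.76·9.430827 = 16.598255 m
RSR: p² = 2 + d² − 2cos(α−β) + 2d(sin β − sin α) = 8.971267; p = √p² = 2.995207; φ = atan2(cos α − cos β, d − sin α + sin β) = 0.005142 rad; t = (α − φ) mod 2π = 2.811705 rad, q = (φ − β) mod 2π = 3.419121 rad → L = 1.76·(2.811705 + 2.995207 + 3.419121) = 1.76·9.226033 = 16.237818 m
LSR: p² = d² − 2 + 2cos(α−β) + 2d(sin α + sin β) = 12.852299; p = √p² = 3.585010; φ = atan2(−cos α − cos β, d + sin α + sin β) − atan2(−2, p) = 0.993047 rad; t = (φ − α) mod 2π = 4.459386 rad, q = (φ − β) mod 2π = 4.407027 rad → L = 1.76·(4.459386 + 3.585010 + 4.407027) = 1.76·12.451423 = 21.914505 m
RSL: p² = d² − 2 + 2cos(α−β) − 2d(sin α + sin β) = 5.688771; p = √p² = 2.385115; φ = atan2(cos α + cos β, d − sin α − sin β) − atan2(2, p) = -1.358787 rad; t = (α − φ) mod 2π = 4.175634 rad, q = (β − φ) mod 2π = 4.227994 rad → L = 1.76·(4.175634 + 2.385115 + 4.227994) = 1.76·10.788742 = 18.988186 m
RLR: c = (6 − d² + 2cos(α−β) + 2d(sin α − sin β))/8 = -0.121408; p = 2π − arccos c = 4.590680 rad; φ = atan2(cos α − cos β, d − sin α + sin β) = 0.005142 rad; t = (α − φ + p/2) mod 2π = 5.107045 rad, q = (α − β − t + p) mod 2π = 5.714461 rad → L = 1.76·(5.107045 + 4.590680 + 5.714461) = 1.76·15.412186 = 27.125448 m
LRL: c = (6 − d² + 2cos(α−β) − 2d(sin α − sin β))/8 = -0.197596; p = 2π − arccos c = 4.513484 rad; φ = atan2(cos β − cos α, d + sin α − sin β) = -0.004975 rad; t = (φ − α + p/2) mod 2π = 5.718106 rad, q = (β − α − t + p) mod 2π = 5.130924 rad → L = 1.76·(5.718106 + 4.513484 + 5.130924) = 1.76·15.362513 = 27.038024 m
Shortest: RSR with L = 16.237818 m ≈ 16.2378 m

16.2378 m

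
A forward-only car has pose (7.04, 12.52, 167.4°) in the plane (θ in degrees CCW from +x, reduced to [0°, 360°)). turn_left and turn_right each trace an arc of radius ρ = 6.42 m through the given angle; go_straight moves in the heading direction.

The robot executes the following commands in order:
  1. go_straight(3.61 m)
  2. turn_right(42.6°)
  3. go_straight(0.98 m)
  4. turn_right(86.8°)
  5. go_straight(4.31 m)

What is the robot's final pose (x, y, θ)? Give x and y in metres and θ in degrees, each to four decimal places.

set_pose: (x, y, θ) = (7.0400, 12.5200, 167.4000°), ρ = 6.42
go_straight(3.61): x += 3.61·cos θ, y += 3.61·sin θ → (3.5169, 13.3075, 167.4000°)
turn_right(42.6°): centre at ρ to the right, rotate −42.6° → (-0.3544, 15.9089, 124.8000°)
go_straight(0.98): x += 0.98·cos θ, y += 0.98·sin θ → (-0.9137, 16.7136, 124.8000°)
turn_right(86.8°): centre at ρ to the right, rotate −86.8° → (0.4056, 25.4366, 38.0000°)
go_straight(4.31): x += 4.31·cos θ, y += 4.31·sin θ → (3.8019, 28.0901, 38.0000°)

(3.8019, 28.0901, 38.0000°)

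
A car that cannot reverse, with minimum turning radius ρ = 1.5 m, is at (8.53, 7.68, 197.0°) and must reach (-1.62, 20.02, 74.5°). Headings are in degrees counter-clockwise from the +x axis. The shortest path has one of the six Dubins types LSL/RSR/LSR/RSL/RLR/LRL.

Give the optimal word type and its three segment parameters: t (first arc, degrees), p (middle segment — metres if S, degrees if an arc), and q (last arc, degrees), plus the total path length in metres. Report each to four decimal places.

Let ψ = atan2(Δy, Δx) = atan2(12.34, -10.15) = 129.4383° be the start→goal bearing.
Normalize: d = |goal − start| / ρ = 15.978051/1.5 = 10.652034, α = (θ_start − ψ) mod 360° = 67.5617° = 1.179175 rad, β = (θ_goal − ψ) mod 360° = 305.0617° = 5.324332 rad.
Common terms: sin α = 0.924291, cos α = 0.381688, sin β = -0.818534, cos β = 0.574459, cos(α−β) = -0.537300, d² = 113.465822. Work in radians in the unit-radius frame; every candidate has L = ρ·(t + p + q).
LSL: p² = 2 + d² − 2cos(α−β) + 2d(sin α − sin β) = 153.669680; p = √p² = 12.396358; φ = atan2(cos β − cos α, d + sin α − sin β) = 0.015551 rad; t = (φ − α) mod 2π = 5.119562 rad, q = (β − φ) mod 2π = 5.308780 rad → L = 1.5·(5.119562 + 12.396358 + 5.308780) = 1.5·22.824700 = 34.237050 m
RSR: p² = 2 + d² − 2cos(α−β) + 2d(sin β − sin α) = 79.411163; p = √p² = 8.911294; φ = atan2(cos α − cos β, d − sin α + sin β) = -0.021634 rad; t = (α − φ) mod 2π = 1.200809 rad, q = (φ − β) mod 2π = 0.937220 rad → L = 1.5·(1.200809 + 8.911294 + 0.937220) = 1.5·11.049322 = 16.573984 m
LSR: p² = d² − 2 + 2cos(α−β) + 2d(sin α + sin β) = 112.644293; p = √p² = 10.613402; φ = atan2(−cos α − cos β, d + sin α + sin β) − atan2(−2, p) = 0.097610 rad; t = (φ − α) mod 2π = 5.201621 rad, q = (φ − β) mod 2π = 1.056464 rad → L = 1.5·(5.201621 + 10.613402 + 1.056464) = 1.5·16.871486 = 25.307230 m
RSL: p² = d² − 2 + 2cos(α−β) − 2d(sin α + sin β) = 108.138153; p = √p² = 10.398950; φ = atan2(cos α + cos β, d − sin α − sin β) − atan2(2, p) = -0.099592 rad; t = (α − φ) mod 2π = 1.278767 rad, q = (β − φ) mod 2π = 5.423924 rad → L = 1.5·(1.278767 + 10.398950 + 5.423924) = 1.5·17.101640 = 25.652461 m
RLR: c = (6 − d² + 2cos(α−β) + 2d(sin α − sin β))/8 = -8.926395, |c| > 1 → infeasible
LRL: c = (6 − d² + 2cos(α−β) − 2d(sin α − sin β))/8 = -18.208710, |c| > 1 → infeasible
Shortest: RSR with L = 16.573984 m ≈ 16.5740 m
Convert RSR to answer units (arcs ×180/π): t = 1.200809·180/π = 68.8013°, p = ρ·p = 1.5·8.911294 = 13.3669 m, q = 0.937220·180/π = 53.6987°, L = 16.5740 m.

RSR: t = 68.8013°, p = 13.3669 m, q = 53.6987°, L = 16.5740 m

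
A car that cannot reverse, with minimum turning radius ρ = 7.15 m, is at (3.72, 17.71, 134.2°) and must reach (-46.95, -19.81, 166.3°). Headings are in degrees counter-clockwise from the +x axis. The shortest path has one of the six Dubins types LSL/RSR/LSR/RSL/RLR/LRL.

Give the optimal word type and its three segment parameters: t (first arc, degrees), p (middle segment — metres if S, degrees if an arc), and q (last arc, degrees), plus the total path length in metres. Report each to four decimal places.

Let ψ = atan2(Δy, Δx) = atan2(-37.52, -50.67) = -143.4809° be the start→goal bearing.
Normalize: d = |goal − start| / ρ = 63.049182/7.15 = 8.818067, α = (θ_start − ψ) mod 360° = 277.6809° = 4.846446 rad, β = (θ_goal − ψ) mod 360° = 309.7809° = 5.406696 rad.
Common terms: sin α = -0.991028, cos α = 0.133655, sin β = -0.768497, cos β = 0.639853, cos(α−β) = 0.847122, d² = 77.758312. Work in radians in the unit-radius frame; every candidate has L = ρ·(t + p + q).
LSL: p² = 2 + d² − 2cos(α−β) + 2d(sin α − sin β) = 74.139485; p = √p² = 8.610429; φ = atan2(cos β − cos α, d + sin α − sin β) = 0.058823 rad; t = (φ − α) mod 2π = 1.495562 rad, q = (β − φ) mod 2π = 5.347873 rad → L = 7.15·(1.495562 + 8.610429 + 5.347873) = 7.15·15.453865 = 110.495134 m
RSR: p² = 2 + d² − 2cos(α−β) + 2d(sin β − sin α) = 81.988651; p = √p² = 9.054758; φ = atan2(cos α − cos β, d − sin α + sin β) = -0.055933 rad; t = (α − φ) mod 2π = 4.902379 rad, q = (φ − β) mod 2π = 0.820556 rad → L = 7.15·(4.902379 + 9.054758 + 0.820556) = 7.15·14.777693 = 105.660506 m
LSR: p² = d² − 2 + 2cos(α−β) + 2d(sin α + sin β) = 46.421337; p = √p² = 6.813321; φ = atan2(−cos α − cos β, d + sin α + sin β) − atan2(−2, p) = 0.176373 rad; t = (φ − α) mod 2π = 1.613113 rad, q = (φ − β) mod 2π = 1.052862 rad → L = 7.15·(1.613113 + 6.813321 + 1.052862) = 7.15·9.479295 = 67.776959 m
RSL: p² = d² − 2 + 2cos(α−β) − 2d(sin α + sin β) = 108.483774; p = √p² = 10.415554; φ = atan2(cos α + cos β, d − sin α − sin β) − atan2(2, p) = -0.116714 rad; t = (α − φ) mod 2π = 4.963160 rad, q = (β − φ) mod 2π = 5.523410 rad → L = 7.15·(4.963160 + 10.415554 + 5.523410) = 7.15·20.902125 = 149.450192 m
RLR: c = (6 − d² + 2cos(α−β) + 2d(sin α − sin β))/8 = -9.248581, |c| > 1 → infeasible
LRL: c = (6 − d² + 2cos(α−β) − 2d(sin α − sin β))/8 = -8.267436, |c| > 1 → infeasible
Shortest: LSR with L = 67.776959 m ≈ 67.7770 m
Convert LSR to answer units (arcs ×180/π): t = 1.613113·180/π = 92.4245°, p = ρ·p = 7.15·6.813321 = 48.7152 m, q = 1.052862·180/π = 60.3245°, L = 67.7770 m.

LSR: t = 92.4245°, p = 48.7152 m, q = 60.3245°, L = 67.7770 m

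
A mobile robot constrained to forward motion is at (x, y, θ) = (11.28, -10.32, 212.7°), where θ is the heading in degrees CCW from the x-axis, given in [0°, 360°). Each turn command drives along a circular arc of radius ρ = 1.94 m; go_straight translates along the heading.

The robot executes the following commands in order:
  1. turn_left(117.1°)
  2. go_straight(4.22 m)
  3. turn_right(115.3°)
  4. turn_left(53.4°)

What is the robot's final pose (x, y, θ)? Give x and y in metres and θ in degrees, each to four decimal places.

(14.2825, -20.5552, 267.9000°)

set_pose: (x, y, θ) = (11.2800, -10.3200, 212.7000°), ρ = 1.94
turn_left(117.1°): centre at ρ to the left, rotate +117.1° → (11.3522, -13.6292, 329.8000°)
go_straight(4.22): x += 4.22·cos θ, y += 4.22·sin θ → (14.9994, -15.7520, 329.8000°)
turn_right(115.3°): centre at ρ to the right, rotate −115.3° → (15.1224, -19.0275, 214.5000°)
turn_left(53.4°): centre at ρ to the left, rotate +53.4° → (14.2825, -20.5552, 267.9000°)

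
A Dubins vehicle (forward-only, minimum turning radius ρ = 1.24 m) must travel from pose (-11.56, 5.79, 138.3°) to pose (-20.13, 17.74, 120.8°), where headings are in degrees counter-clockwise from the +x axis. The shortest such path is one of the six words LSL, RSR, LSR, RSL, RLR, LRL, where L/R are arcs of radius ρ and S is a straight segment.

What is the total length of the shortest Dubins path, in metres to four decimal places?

Let ψ = atan2(Δy, Δx) = atan2(11.95, -8.57) = 125.6464° be the start→goal bearing.
Normalize: d = |goal − start| / ρ = 14.705353/1.24 = 11.859155, α = (θ_start − ψ) mod 360° = 12.6536° = 0.220847 rad, β = (θ_goal − ψ) mod 360° = 355.1536° = 6.198600 rad.
Common terms: sin α = 0.219056, cos α = 0.975712, sin β = -0.084484, cos β = 0.996425, cos(α−β) = 0.953717, d² = 140.639568. Work in radians in the unit-radius frame; every candidate has L = ρ·(t + p + q).
LSL: p² = 2 + d² − 2cos(α−β) + 2d(sin α − sin β) = 147.931612; p = √p² = 12.162714; φ = atan2(cos β − cos α, d + sin α − sin β) = 0.001703 rad; t = (φ − α) mod 2π = 6.064041 rad, q = (β − φ) mod 2π = 6.196897 rad → L = 1.24·(6.064041 + 12.162714 + 6.196897) = 1.24·24.423652 = 30.285328 m
RSR: p² = 2 + d² − 2cos(α−β) + 2d(sin β − sin α) = 133.532656; p = √p² = 11.555633; φ = atan2(cos α − cos β, d − sin α + sin β) = -0.001792 rad; t = (α − φ) mod 2π = 0.222640 rad, q = (φ − β) mod 2π = 0.082793 rad → L = 1.24·(0.222640 + 11.555633 + 0.082793) = 1.24·11.861066 = 14.707721 m
LSR: p² = d² − 2 + 2cos(α−β) + 2d(sin α + sin β) = 143.738822; p = √p² = 11.989113; φ = atan2(−cos α − cos β, d + sin α + sin β) − atan2(−2, p) = 0.002324 rad; t = (φ − α) mod 2π = 6.064662 rad, q = (φ − β) mod 2π = 0.086909 rad → L = 1.24·(6.064662 + 11.989113 + 0.086909) = 1.24·18.140683 = 22.494447 m
RSL: p² = d² − 2 + 2cos(α−β) − 2d(sin α + sin β) = 137.355183; p = √p² = 11.719863; φ = atan2(cos α + cos β, d − sin α − sin β) − atan2(2, p) = -0.002377 rad; t = (α − φ) mod 2π = 0.223224 rad, q = (β − φ) mod 2π = 6.200977 rad → L = 1.24·(0.223224 + 11.719863 + 6.200977) = 1.24·18.144064 = 22.498639 m
RLR: c = (6 − d² + 2cos(α−β) + 2d(sin α − sin β))/8 = -15.691582, |c| > 1 → infeasible
LRL: c = (6 − d² + 2cos(α−β) − 2d(sin α − sin β))/8 = -17.491452, |c| > 1 → infeasible
Shortest: RSR with L = 14.707721 m ≈ 14.7077 m

14.7077 m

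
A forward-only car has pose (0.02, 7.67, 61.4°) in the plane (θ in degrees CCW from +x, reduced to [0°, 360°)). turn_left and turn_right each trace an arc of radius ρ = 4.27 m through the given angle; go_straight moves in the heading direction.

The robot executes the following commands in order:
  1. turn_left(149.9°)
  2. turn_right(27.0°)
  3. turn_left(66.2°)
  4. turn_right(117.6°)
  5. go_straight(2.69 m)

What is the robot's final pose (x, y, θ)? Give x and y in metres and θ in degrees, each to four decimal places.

(-20.5346, 10.4097, 132.9000°)

set_pose: (x, y, θ) = (0.0200, 7.6700, 61.4000°), ρ = 4.27
turn_left(149.9°): centre at ρ to the left, rotate +149.9° → (-5.9473, 13.3626, 211.3000°)
turn_right(27.0°): centre at ρ to the right, rotate −27.0° → (-7.8455, 12.7531, 184.3000°)
turn_left(66.2°): centre at ρ to the left, rotate +66.2° → (-11.5504, 9.9205, 250.5000°)
turn_right(117.6°): centre at ρ to the right, rotate −117.6° → (-18.7035, 8.4392, 132.9000°)
go_straight(2.69): x += 2.69·cos θ, y += 2.69·sin θ → (-20.5346, 10.4097, 132.9000°)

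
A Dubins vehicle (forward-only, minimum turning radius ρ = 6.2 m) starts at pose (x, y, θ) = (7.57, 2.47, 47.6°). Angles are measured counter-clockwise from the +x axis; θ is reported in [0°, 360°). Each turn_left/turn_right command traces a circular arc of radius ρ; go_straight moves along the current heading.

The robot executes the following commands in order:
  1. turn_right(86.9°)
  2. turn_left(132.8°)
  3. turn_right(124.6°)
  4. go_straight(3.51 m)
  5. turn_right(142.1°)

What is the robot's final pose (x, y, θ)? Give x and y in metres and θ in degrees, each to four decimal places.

(36.1188, 0.6725, 186.8000°)

set_pose: (x, y, θ) = (7.5700, 2.4700, 47.6000°), ρ = 6.2
turn_right(86.9°): centre at ρ to the right, rotate −86.9° → (16.0754, 3.0871, -39.3000° ≡ 320.7000°)
turn_left(132.8°): centre at ρ to the left, rotate +132.8° → (26.1908, 8.2634, 453.5000° ≡ 93.5000°)
turn_right(124.6°): centre at ρ to the right, rotate −124.6° → (35.5817, 13.9508, -31.1000° ≡ 328.9000°)
go_straight(3.51): x += 3.51·cos θ, y += 3.51·sin θ → (38.5872, 12.1378, 328.9000°)
turn_right(142.1°): centre at ρ to the right, rotate −142.1° → (36.1188, 0.6725, 186.8000°)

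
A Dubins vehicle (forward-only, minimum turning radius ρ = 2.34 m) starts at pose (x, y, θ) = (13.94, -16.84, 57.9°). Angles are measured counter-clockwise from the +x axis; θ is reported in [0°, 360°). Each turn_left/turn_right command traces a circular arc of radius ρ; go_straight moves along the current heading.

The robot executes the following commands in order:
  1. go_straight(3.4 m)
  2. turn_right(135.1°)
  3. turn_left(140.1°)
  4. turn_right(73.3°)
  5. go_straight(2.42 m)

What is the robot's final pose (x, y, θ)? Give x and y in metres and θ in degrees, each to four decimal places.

(29.2616, -14.4337, 349.6000°)

set_pose: (x, y, θ) = (13.9400, -16.8400, 57.9000°), ρ = 2.34
go_straight(3.4): x += 3.4·cos θ, y += 3.4·sin θ → (15.7468, -13.9598, 57.9000°)
turn_right(135.1°): centre at ρ to the right, rotate −135.1° → (20.0109, -14.6848, -77.2000° ≡ 282.8000°)
turn_left(140.1°): centre at ρ to the left, rotate +140.1° → (24.3758, -15.2324, 422.9000° ≡ 62.9000°)
turn_right(73.3°): centre at ρ to the right, rotate −73.3° → (26.8813, -13.9968, -10.4000° ≡ 349.6000°)
go_straight(2.42): x += 2.42·cos θ, y += 2.42·sin θ → (29.2616, -14.4337, 349.6000°)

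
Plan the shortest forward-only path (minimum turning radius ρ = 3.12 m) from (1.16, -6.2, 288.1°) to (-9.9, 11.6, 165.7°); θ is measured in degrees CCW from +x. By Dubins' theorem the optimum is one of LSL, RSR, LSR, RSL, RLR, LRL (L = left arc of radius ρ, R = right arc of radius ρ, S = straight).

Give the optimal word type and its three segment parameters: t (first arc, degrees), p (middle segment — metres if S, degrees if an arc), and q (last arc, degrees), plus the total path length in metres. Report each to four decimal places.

RSL: t = 188.9219°, p = 16.9584 m, q = 66.5219°, L = 30.8684 m

Let ψ = atan2(Δy, Δx) = atan2(17.80, -11.06) = 121.8547° be the start→goal bearing.
Normalize: d = |goal − start| / ρ = 20.956231/3.12 = 6.716741, α = (θ_start − ψ) mod 360° = 166.2453° = 2.901528 rad, β = (θ_goal − ψ) mod 360° = 43.8453° = 0.765245 rad.
Common terms: sin α = 0.237765, cos α = -0.971323, sin β = 0.692714, cos β = 0.721213, cos(α−β) = -0.535827, d² = 45.114604. Work in radians in the unit-radius frame; every candidate has L = ρ·(t + p + q).
LSL: p² = 2 + d² − 2cos(α−β) + 2d(sin α − sin β) = 42.074714; p = √p² = 6.486502; φ = atan2(cos β − cos α, d + sin α − sin β) = 0.263987 rad; t = (φ − α) mod 2π = 3.645645 rad, q = (β − φ) mod 2π = 0.501258 rad → L = 3.12·(3.645645 + 6.486502 + 0.501258) = 3.12·10.633405 = 33.176223 m
RSR: p² = 2 + d² − 2cos(α−β) + 2d(sin β − sin α) = 54.297801; p = √p² = 7.368704; φ = atan2(cos α − cos β, d − sin α + sin β) = -0.231762 rad; t = (α − φ) mod 2π = 3.133290 rad, q = (φ − β) mod 2π = 5.286179 rad → L = 3.12·(3.133290 + 7.368704 + 5.286179) = 3.12·15.788172 = 49.259098 m
LSR: p² = d² − 2 + 2cos(α−β) + 2d(sin α + sin β) = 54.542524; p = √p² = 7.385291; φ = atan2(−cos α − cos β, d + sin α + sin β) − atan2(−2, p) = 0.297160 rad; t = (φ − α) mod 2π = 3.678817 rad, q = (φ − β) mod 2π = 5.815100 rad → L = 3.12·(3.678817 + 7.385291 + 5.815100) = 3.12·16.879208 = 52.663128 m
RSL: p² = d² − 2 + 2cos(α−β) − 2d(sin α + sin β) = 29.543377; p = √p² = 5.435382; φ = atan2(cos α + cos β, d − sin α − sin β) − atan2(2, p) = -0.395782 rad; t = (α − φ) mod 2π = 3.297310 rad, q = (β − φ) mod 2π = 1.161027 rad → L = 3.12·(3.297310 + 5.435382 + 1.161027) = 3.12·9.893719 = 30.868403 m
RLR: c = (6 − d² + 2cos(α−β) + 2d(sin α − sin β))/8 = -5.787225, |c| > 1 → infeasible
LRL: c = (6 − d² + 2cos(α−β) − 2d(sin α − sin β))/8 = -4.259339, |c| > 1 → infeasible
Shortest: RSL with L = 30.868403 m ≈ 30.8684 m
Convert RSL to answer units (arcs ×180/π): t = 3.297310·180/π = 188.9219°, p = ρ·p = 3.12·5.435382 = 16.9584 m, q = 1.161027·180/π = 66.5219°, L = 30.8684 m.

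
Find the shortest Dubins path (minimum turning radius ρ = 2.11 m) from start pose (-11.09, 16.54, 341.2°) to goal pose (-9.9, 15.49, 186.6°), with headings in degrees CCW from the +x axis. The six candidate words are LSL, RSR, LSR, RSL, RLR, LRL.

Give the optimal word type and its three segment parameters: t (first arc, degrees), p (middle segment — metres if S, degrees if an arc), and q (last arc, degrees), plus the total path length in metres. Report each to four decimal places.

LRL: t = 79.1064°, p = 283.9651°, q = 50.2587°, L = 15.2215 m

Let ψ = atan2(Δy, Δx) = atan2(-1.05, 1.19) = -41.4237° be the start→goal bearing.
Normalize: d = |goal − start| / ρ = 1.587010/2.11 = 0.752137, α = (θ_start − ψ) mod 360° = 22.6237° = 0.394857 rad, β = (θ_goal − ψ) mod 360° = 228.0237° = 3.979764 rad.
Common terms: sin α = 0.384677, cos α = 0.923051, sin β = -0.743421, cos β = -0.668824, cos(α−β) = -0.903335, d² = 0.565711. Work in radians in the unit-radius frame; every candidate has L = ρ·(t + p + q).
LSL: p² = 2 + d² − 2cos(α−β) + 2d(sin α − sin β) = 6.069350; p = √p² = 2.463605; φ = atan2(cos β − cos α, d + sin α − sin β) = -0.702538 rad; t = (φ − α) mod 2π = 5.185790 rad, q = (β − φ) mod 2π = 4.682302 rad → L = 2.11·(5.185790 + 2.463605 + 4.682302) = 2.11·12.331697 = 26.019880 m
RSR: p² = 2 + d² − 2cos(α−β) + 2d(sin β − sin α) = 2.675412; p = √p² = 1.635669; φ = atan2(cos α − cos β, d − sin α + sin β) = 1.802721 rad; t = (α − φ) mod 2π = 4.875322 rad, q = (φ − β) mod 2π = 4.106143 rad → L = 2.11·(4.875322 + 1.635669 + 4.106143) = 2.11·10.617133 = 22.402151 m
LSR: p² = d² − 2 + 2cos(α−β) + 2d(sin α + sin β) = -3.780610 < 0 → infeasible
RSL: p² = d² − 2 + 2cos(α−β) − 2d(sin α + sin β) = -2.701310 < 0 → infeasible
RLR: c = (6 − d² + 2cos(α−β) + 2d(sin α − sin β))/8 = 0.665573; p = 2π − arccos c = 5.440651 rad; φ = atan2(cos α − cos β, d − sin α + sin β) = 1.802721 rad; t = (α − φ + p/2) mod 2π = 1.312462 rad, q = (α − β − t + p) mod 2π = 0.543283 rad → L = 2.11·(1.312462 + 5.440651 + 0.543283) = 2.11·7.296396 = 15.395395 m
LRL: c = (6 − d² + 2cos(α−β) − 2d(sin α − sin β))/8 = 0.241331; p = 2π − arccos c = 4.956126 rad; φ = atan2(cos β − cos α, d + sin α − sin β) = -0.702538 rad; t = (φ − α + p/2) mod 2π = 1.380668 rad, q = (β − α − t + p) mod 2π = 0.877180 rad → L = 2.11·(1.380668 + 4.956126 + 0.877180) = 2.11·7.213974 = 15.221485 m
Shortest: LRL with L = 15.221485 m ≈ 15.2215 m
Convert LRL to answer units (arcs ×180/π): t = 1.380668·180/π = 79.1064°, p = 4.956126·180/π = 283.9651°, q = 0.877180·180/π = 50.2587°, L = 15.2215 m.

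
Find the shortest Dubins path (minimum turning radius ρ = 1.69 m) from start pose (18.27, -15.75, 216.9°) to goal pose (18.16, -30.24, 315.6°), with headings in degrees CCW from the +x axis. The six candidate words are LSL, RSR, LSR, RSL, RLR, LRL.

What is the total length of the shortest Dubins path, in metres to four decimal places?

Let ψ = atan2(Δy, Δx) = atan2(-14.49, -0.11) = -90.4349° be the start→goal bearing.
Normalize: d = |goal − start| / ρ = 14.490418/1.69 = 8.574212, α = (θ_start − ψ) mod 360° = 307.3349° = 5.364007 rad, β = (θ_goal − ψ) mod 360° = 46.0349° = 0.803461 rad.
Common terms: sin α = -0.795104, cos α = 0.606474, sin β = 0.719763, cos β = 0.694219, cos(α−β) = -0.151261, d² = 73.517104. Work in radians in the unit-radius frame; every candidate has L = ρ·(t + p + q).
LSL: p² = 2 + d² − 2cos(α−β) + 2d(sin α − sin β) = 49.842044; p = √p² = 7.059890; φ = atan2(cos β − cos α, d + sin α − sin β) = 0.012429 rad; t = (φ − α) mod 2π = 0.931608 rad, q = (β − φ) mod 2π = 0.791032 rad → L = 1.69·(0.931608 + 7.059890 + 0.791032) = 1.69·8.782530 = 14.842475 m
RSR: p² = 2 + d² − 2cos(α−β) + 2d(sin β − sin α) = 101.797207; p = √p² = 10.089460; φ = atan2(cos α − cos β, d − sin α + sin β) = -0.008697 rad; t = (α − φ) mod 2π = 5.372704 rad, q = (φ − β) mod 2π = 5.471027 rad → L = 1.69·(5.372704 + 10.089460 + 5.471027) = 1.69·20.933191 = 35.377093 m
LSR: p² = d² − 2 + 2cos(α−β) + 2d(sin α + sin β) = 69.922615; p = √p² = 8.361974; φ = atan2(−cos α − cos β, d + sin α + sin β) − atan2(−2, p) = 0.082903 rad; t = (φ − α) mod 2π = 1.002081 rad, q = (φ − β) mod 2π = 5.562627 rad → L = 1.69·(1.002081 + 8.361974 + 5.562627) = 1.69·14.926683 = 25.226093 m
RSL: p² = d² − 2 + 2cos(α−β) − 2d(sin α + sin β) = 72.506549; p = √p² = 8.515078; φ = atan2(cos α + cos β, d − sin α − sin β) − atan2(2, p) = -0.081437 rad; t = (α − φ) mod 2π = 5.445444 rad, q = (β − φ) mod 2π = 0.884899 rad → L = 1.69·(5.445444 + 8.515078 + 0.884899) = 1.69·14.845421 = 25.088761 m
RLR: c = (6 − d² + 2cos(α−β) + 2d(sin α − sin β))/8 = -11.724651, |c| > 1 → infeasible
LRL: c = (6 − d² + 2cos(α−β) − 2d(sin α − sin β))/8 = -5.230255, |c| > 1 → infeasible
Shortest: LSL with L = 14.842475 m ≈ 14.8425 m

14.8425 m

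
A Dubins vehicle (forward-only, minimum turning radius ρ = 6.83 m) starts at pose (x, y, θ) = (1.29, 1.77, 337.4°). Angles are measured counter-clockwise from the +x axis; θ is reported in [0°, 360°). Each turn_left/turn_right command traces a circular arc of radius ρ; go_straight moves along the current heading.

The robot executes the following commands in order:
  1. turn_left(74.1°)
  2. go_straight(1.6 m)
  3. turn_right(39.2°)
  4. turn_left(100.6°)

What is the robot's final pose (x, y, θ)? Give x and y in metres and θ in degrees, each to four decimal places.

set_pose: (x, y, θ) = (1.2900, 1.7700, 337.4000°), ρ = 6.83
turn_left(74.1°): centre at ρ to the left, rotate +74.1° → (9.2600, 3.8238, 411.5000° ≡ 51.5000°)
go_straight(1.6): x += 1.6·cos θ, y += 1.6·sin θ → (10.2560, 5.0759, 51.5000°)
turn_right(39.2°): centre at ρ to the right, rotate −39.2° → (14.1462, 7.4974, 12.3000°)
turn_left(100.6°): centre at ρ to the left, rotate +100.6° → (18.9829, 16.8283, 112.9000°)

(18.9829, 16.8283, 112.9000°)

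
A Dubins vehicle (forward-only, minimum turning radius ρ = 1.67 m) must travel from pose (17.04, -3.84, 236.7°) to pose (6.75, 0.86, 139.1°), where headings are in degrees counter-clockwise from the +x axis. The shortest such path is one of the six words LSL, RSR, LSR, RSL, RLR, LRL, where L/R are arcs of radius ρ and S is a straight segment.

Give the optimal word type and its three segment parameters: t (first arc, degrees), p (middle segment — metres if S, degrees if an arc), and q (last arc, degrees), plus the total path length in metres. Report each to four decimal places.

RSR: t = 89.5941°, p = 9.2902 m, q = 8.0059°, L = 12.1350 m

Let ψ = atan2(Δy, Δx) = atan2(4.70, -10.29) = 155.4513° be the start→goal bearing.
Normalize: d = |goal − start| / ρ = 11.312564/1.67 = 6.773990, α = (θ_start − ψ) mod 360° = 81.2487° = 1.418058 rad, β = (θ_goal − ψ) mod 360° = 343.6487° = 5.997802 rad.
Common terms: sin α = 0.988358, cos α = 0.152145, sin β = -0.281525, cos β = 0.959554, cos(α−β) = -0.132256, d² = 45.886945. Work in radians in the unit-radius frame; every candidate has L = ρ·(t + p + q).
LSL: p² = 2 + d² − 2cos(α−β) + 2d(sin α − sin β) = 65.355813; p = √p² = 8.084294; φ = atan2(cos β − cos α, d + sin α − sin β) = 0.100041 rad; t = (φ − α) mod 2π = 4.965168 rad, q = (β − φ) mod 2π = 5.897762 rad → L = 1.67·(4.965168 + 8.084294 + 5.897762) = 1.67·18.947223 = 31.641863 m
RSR: p² = 2 + d² − 2cos(α−β) + 2d(sin β − sin α) = 30.947102; p = √p² = 5.563012; φ = atan2(cos α − cos β, d − sin α + sin β) = -0.145653 rad; t = (α − φ) mod 2π = 1.563711 rad, q = (φ − β) mod 2π = 0.139730 rad → L = 1.67·(1.563711 + 5.563012 + 0.139730) = 1.67·7.266453 = 12.134977 m
LSR: p² = d² − 2 + 2cos(α−β) + 2d(sin α + sin β) = 53.198592; p = √p² = 7.293736; φ = atan2(−cos α − cos β, d + sin α + sin β) − atan2(−2, p) = 0.120103 rad; t = (φ − α) mod 2π = 4.985230 rad, q = (φ − β) mod 2π = 0.405486 rad → L = 1.67·(4.985230 + 7.293736 + 0.405486) = 1.67·12.684452 = 21.183036 m
RSL: p² = d² − 2 + 2cos(α−β) − 2d(sin α + sin β) = 34.046272; p = √p² = 5.834918; φ = atan2(cos α + cos β, d − sin α − sin β) − atan2(2, p) = -0.148992 rad; t = (α − φ) mod 2π = 1.567050 rad, q = (β − φ) mod 2π = 6.146794 rad → L = 1.67·(1.567050 + 5.834918 + 6.146794) = 1.67·13.548763 = 22.626434 m
RLR: c = (6 − d² + 2cos(α−β) + 2d(sin α − sin β))/8 = -2.868388, |c| > 1 → infeasible
LRL: c = (6 − d² + 2cos(α−β) − 2d(sin α − sin β))/8 = -7.169477, |c| > 1 → infeasible
Shortest: RSR with L = 12.134977 m ≈ 12.1350 m
Convert RSR to answer units (arcs ×180/π): t = 1.563711·180/π = 89.5941°, p = ρ·p = 1.67·5.563012 = 9.2902 m, q = 0.139730·180/π = 8.0059°, L = 12.1350 m.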